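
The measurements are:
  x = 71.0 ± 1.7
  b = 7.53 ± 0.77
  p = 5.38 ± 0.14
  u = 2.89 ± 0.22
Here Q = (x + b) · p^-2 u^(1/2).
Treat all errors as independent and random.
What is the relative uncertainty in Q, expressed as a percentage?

6.87%

Let w = x + b = 78.5. δw = √(δx² + δb²) = √(2.89 + 0.593) = 1.87, so δw/w = 0.0238.
Q is then a monomial in w, p, u:
δQ/Q = √((δw/w)² + (-2·δp/p)² + (½·δu/u)²) = √(0.000565 + 0.00271 + 0.00145) = 0.0687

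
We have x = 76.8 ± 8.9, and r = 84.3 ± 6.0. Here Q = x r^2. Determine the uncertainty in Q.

Since Q is a product/quotient, work with relative uncertainties:
  (1·δx/x)² = (1×0.116)² = 0.0134;  (2·δr/r)² = (2×0.0712)² = 0.0203
δQ/Q = √(0.0337) = 0.184
Q = 5.46e+05, so δQ = 0.184 × 5.46e+05 = 1e+05.

1e+05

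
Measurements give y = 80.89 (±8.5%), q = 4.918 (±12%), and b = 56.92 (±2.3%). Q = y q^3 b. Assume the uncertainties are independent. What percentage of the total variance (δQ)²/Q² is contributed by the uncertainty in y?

5.26%

(δQ/Q)² = (1·δy/y)² + (3·δq/q)² + (1·δb/b)²
  y term: (1×0.0850)² = 0.00723
  q term: (3×0.120)² = 0.130
  b term: (1×0.0230)² = 0.000529
Total = 0.137. Share from y = 0.00723/0.137 = 0.0526.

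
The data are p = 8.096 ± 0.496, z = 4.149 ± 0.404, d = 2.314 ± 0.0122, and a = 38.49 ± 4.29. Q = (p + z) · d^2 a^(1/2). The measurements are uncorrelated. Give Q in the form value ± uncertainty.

406.8 ± 31.4

Let u = p + z = 12.25. δu = √(δp² + δz²) = √(0.246 + 0.163) = 0.640, so δu/u = 0.0522.
Q is then a monomial in u, d, a:
δQ/Q = √((δu/u)² + (2·δd/d)² + (½·δa/a)²) = √(0.00273 + 0.000111 + 0.00311) = 0.0771
Q = 406.8, so δQ = 0.0771 × 406.8 = 31.4.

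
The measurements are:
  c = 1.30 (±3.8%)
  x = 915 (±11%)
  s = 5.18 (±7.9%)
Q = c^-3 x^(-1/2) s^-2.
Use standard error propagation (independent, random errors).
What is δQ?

Since Q is a product/quotient, work with relative uncertainties:
  (-3·δc/c)² = (-3×0.0380)² = 0.0130;  (−½·δx/x)² = (-0.5×0.110)² = 0.00302;  (-2·δs/s)² = (-2×0.0790)² = 0.0250
δQ/Q = √(0.0410) = 0.202
Q = 0.000561, so δQ = 0.202 × 0.000561 = 0.000114.

0.000114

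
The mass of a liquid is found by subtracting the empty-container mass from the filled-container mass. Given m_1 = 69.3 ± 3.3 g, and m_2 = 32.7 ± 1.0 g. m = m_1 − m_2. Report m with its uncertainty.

For a sum/difference, combine absolute errors in quadrature:
  (δm_1)² = 10.9;  (δm_2)² = 1.00
δm = √(11.9) = 3.45 g
m = 36.6 g.

36.6 ± 3.45 g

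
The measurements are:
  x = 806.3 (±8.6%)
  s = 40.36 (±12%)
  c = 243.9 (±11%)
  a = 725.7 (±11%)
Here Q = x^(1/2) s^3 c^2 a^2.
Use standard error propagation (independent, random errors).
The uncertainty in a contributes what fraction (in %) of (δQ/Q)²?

21.2%

(δQ/Q)² = (½·δx/x)² + (3·δs/s)² + (2·δc/c)² + (2·δa/a)²
  x term: (0.5×0.0860)² = 0.00185
  s term: (3×0.120)² = 0.130
  c term: (2×0.110)² = 0.0484
  a term: (2×0.110)² = 0.0484
Total = 0.228. Share from a = 0.0484/0.228 = 0.212.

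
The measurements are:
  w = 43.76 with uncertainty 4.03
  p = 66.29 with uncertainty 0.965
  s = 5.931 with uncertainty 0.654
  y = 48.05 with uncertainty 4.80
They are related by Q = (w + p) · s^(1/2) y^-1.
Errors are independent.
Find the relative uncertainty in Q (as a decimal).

Let u = w + p = 110.1. δu = √(δw² + δp²) = √(16.2 + 0.931) = 4.14, so δu/u = 0.0377.
Q is then a monomial in u, s, y:
δQ/Q = √((δu/u)² + (½·δs/s)² + (-1·δy/y)²) = √(0.00142 + 0.00304 + 0.00998) = 0.120

0.120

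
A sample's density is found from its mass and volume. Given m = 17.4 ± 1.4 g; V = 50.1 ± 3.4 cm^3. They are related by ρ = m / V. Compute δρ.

0.0366 g/cm^3

ρ is a product of powers, so relative uncertainties combine in quadrature:
  (1·δm/m)² = (1×0.0805)² = 0.00647;  (-1·δV/V)² = (-1×0.0679)² = 0.00461
δρ/ρ = √(0.0111) = 0.105
ρ = 0.347 g/cm^3, so δρ = 0.105 × 0.347 = 0.0366 g/cm^3.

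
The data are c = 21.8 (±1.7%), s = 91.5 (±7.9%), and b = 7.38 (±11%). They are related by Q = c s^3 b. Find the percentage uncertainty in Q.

For a monomial Q ∝ c, s^3, b, fractional errors add in quadrature:
  (1·δc/c)² = (1×0.0170)² = 0.000289;  (3·δs/s)² = (3×0.0790)² = 0.0562;  (1·δb/b)² = (1×0.110)² = 0.0121
δQ/Q = √(0.0686) = 0.262

26.2%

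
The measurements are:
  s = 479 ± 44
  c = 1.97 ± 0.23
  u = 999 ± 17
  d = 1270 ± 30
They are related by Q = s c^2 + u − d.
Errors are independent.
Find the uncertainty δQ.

468

Let p = s·c^2 = 1860. δp/p = √((1·δs/s)² + (2·δc/c)²) = √(0.00844 + 0.0545) = 0.251, so δp = 466.
Q = p + u − d: δQ = √(δp² + δu² + δd²) = √(2.18e+05 + 289 + 900) = 468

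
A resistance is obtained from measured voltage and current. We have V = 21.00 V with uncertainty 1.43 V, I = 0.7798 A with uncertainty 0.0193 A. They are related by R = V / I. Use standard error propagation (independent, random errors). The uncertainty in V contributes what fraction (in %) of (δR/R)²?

(δR/R)² = (1·δV/V)² + (-1·δI/I)²
  V term: (1×0.0681)² = 0.00464
  I term: (-1×0.0247)² = 0.000613
Total = 0.00525. Share from V = 0.00464/0.00525 = 0.883.

88.3%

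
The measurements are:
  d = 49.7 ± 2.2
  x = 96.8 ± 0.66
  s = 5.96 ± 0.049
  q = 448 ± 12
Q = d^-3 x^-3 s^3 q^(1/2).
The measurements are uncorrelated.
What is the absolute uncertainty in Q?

Each factor contributes (exponent × relative error)² to (δQ/Q)²:
  (-3·δd/d)² = (-3×0.0443)² = 0.0176;  (-3·δx/x)² = (-3×0.00682)² = 0.000418;  (3·δs/s)² = (3×0.00822)² = 0.000608;  (½·δq/q)² = (0.5×0.0268)² = 0.000179
δQ/Q = √(0.0188) = 0.137
Q = 4.02e-08, so δQ = 0.137 × 4.02e-08 = 5.52e-09.

5.52e-09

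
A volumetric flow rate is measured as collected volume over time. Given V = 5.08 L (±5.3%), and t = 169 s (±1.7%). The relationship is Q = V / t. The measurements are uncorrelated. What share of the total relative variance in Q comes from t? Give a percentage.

(δQ/Q)² = (1·δV/V)² + (-1·δt/t)²
  V term: (1×0.0530)² = 0.00281
  t term: (-1×0.0170)² = 0.000289
Total = 0.00310. Share from t = 0.000289/0.00310 = 0.0933.

9.33%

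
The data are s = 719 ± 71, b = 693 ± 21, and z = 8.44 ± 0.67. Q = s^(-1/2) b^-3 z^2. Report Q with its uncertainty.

Each factor contributes (exponent × relative error)² to (δQ/Q)²:
  (−½·δs/s)² = (-0.5×0.0987)² = 0.00244;  (-3·δb/b)² = (-3×0.0303)² = 0.00826;  (2·δz/z)² = (2×0.0794)² = 0.0252
δQ/Q = √(0.0359) = 0.189
Q = 7.98e-09, so δQ = 0.189 × 7.98e-09 = 1.51e-09.

(7.98 ± 1.51) × 10^-9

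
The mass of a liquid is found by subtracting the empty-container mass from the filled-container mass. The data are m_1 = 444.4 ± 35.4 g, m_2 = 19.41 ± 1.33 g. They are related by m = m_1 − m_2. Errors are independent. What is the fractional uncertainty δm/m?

0.0834

m is a linear combination, so absolute uncertainties add in quadrature:
  (δm_1)² = 1250;  (δm_2)² = 1.77
δm = √(1250) = 35.4 g
m = 425.0 g, so δm/m = 35.4/425.0 = 0.0834.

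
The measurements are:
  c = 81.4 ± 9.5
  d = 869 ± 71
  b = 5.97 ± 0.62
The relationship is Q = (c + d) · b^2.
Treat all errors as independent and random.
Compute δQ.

Let u = c + d = 950. δu = √(δc² + δd²) = √(90.2 + 5040) = 71.6, so δu/u = 0.0754.
Q is then a monomial in u, b:
δQ/Q = √((δu/u)² + (2·δb/b)²) = √(0.00568 + 0.0431) = 0.221
Q = 33900, so δQ = 0.221 × 33900 = 7480.

7480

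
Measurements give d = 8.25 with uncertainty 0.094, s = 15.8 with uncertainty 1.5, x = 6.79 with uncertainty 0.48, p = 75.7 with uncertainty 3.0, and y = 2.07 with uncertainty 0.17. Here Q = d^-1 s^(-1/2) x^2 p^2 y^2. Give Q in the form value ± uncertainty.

34500 ± 8140

Relative error in a monomial: (δQ/Q)² = Σ (nᵢ · δxᵢ/xᵢ)².
  (-1·δd/d)² = (-1×0.0114)² = 0.000130;  (−½·δs/s)² = (-0.5×0.0949)² = 0.00225;  (2·δx/x)² = (2×0.0707)² = 0.0200;  (2·δp/p)² = (2×0.0396)² = 0.00628;  (2·δy/y)² = (2×0.0821)² = 0.0270
δQ/Q = √(0.0556) = 0.236
Q = 34500, so δQ = 0.236 × 34500 = 8140.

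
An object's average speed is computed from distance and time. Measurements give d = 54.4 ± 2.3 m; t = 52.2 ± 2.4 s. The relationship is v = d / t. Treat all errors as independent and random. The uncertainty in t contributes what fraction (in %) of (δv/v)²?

(δv/v)² = (1·δd/d)² + (-1·δt/t)²
  d term: (1×0.0423)² = 0.00179
  t term: (-1×0.0460)² = 0.00211
Total = 0.00390. Share from t = 0.00211/0.00390 = 0.542.

54.2%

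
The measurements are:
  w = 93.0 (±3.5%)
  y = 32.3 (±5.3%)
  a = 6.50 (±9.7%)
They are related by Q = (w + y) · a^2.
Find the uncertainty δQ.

1040

Let u = w + y = 125. δu = √(δw² + δy²) = √(10.6 + 2.93) = 3.68, so δu/u = 0.0294.
Q is then a monomial in u, a:
δQ/Q = √((δu/u)² + (2·δa/a)²) = √(0.000861 + 0.0376) = 0.196
Q = 5290, so δQ = 0.196 × 5290 = 1040.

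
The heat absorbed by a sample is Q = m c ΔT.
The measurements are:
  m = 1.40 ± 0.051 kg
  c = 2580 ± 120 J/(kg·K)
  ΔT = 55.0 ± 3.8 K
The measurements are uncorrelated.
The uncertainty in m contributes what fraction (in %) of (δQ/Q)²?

16.1%

(δQ/Q)² = (1·δm/m)² + (1·δc/c)² + (1·δΔT/ΔT)²
  m term: (1×0.0364)² = 0.00133
  c term: (1×0.0465)² = 0.00216
  ΔT term: (1×0.0691)² = 0.00477
Total = 0.00826. Share from m = 0.00133/0.00826 = 0.161.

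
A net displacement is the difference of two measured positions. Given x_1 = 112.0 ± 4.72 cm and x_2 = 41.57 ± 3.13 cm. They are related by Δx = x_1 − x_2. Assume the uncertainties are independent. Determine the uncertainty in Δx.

5.66 cm

Absolute uncertainties add in quadrature for a linear combination:
  (δx_1)² = 22.3;  (δx_2)² = 9.80
δΔx = √(32.1) = 5.66 cm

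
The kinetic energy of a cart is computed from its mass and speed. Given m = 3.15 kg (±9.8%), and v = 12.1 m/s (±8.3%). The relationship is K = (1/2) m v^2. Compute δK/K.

Since K is a product/quotient, work with relative uncertainties:
  (1·δm/m)² = (1×0.0980)² = 0.00960;  (2·δv/v)² = (2×0.0830)² = 0.0276
δK/K = √(0.0372) = 0.193

0.193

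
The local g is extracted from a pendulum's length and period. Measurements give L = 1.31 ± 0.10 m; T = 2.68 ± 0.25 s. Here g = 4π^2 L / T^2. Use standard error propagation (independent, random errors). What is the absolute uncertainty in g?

1.45 m/s^2

Relative error in a monomial: (δg/g)² = Σ (nᵢ · δxᵢ/xᵢ)².
  (1·δL/L)² = (1×0.0763)² = 0.00583;  (-2·δT/T)² = (-2×0.0933)² = 0.0348
δg/g = √(0.0406) = 0.202
g = 7.20 m/s^2, so δg = 0.202 × 7.20 = 1.45 m/s^2.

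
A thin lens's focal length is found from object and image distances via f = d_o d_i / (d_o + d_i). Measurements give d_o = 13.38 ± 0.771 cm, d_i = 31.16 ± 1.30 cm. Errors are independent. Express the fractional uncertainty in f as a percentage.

4.22%

∂f/∂d_o = (d_i/(d_o+d_i))² = 0.489;  ∂f/∂d_i = (d_o/(d_o+d_i))² = 0.0902
δf = √((∂f/∂d_o · δd_o)² + (∂f/∂d_i · δd_i)²) = √(0.142 + 0.0138) = 0.395 cm
f = 9.361 cm, so δf/f = 0.395/9.361 = 0.0422.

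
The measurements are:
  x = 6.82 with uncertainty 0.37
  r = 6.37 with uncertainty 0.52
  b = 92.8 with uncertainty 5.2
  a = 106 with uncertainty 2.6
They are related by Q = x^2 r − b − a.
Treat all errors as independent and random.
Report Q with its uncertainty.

97.5 ± 40.6

Let p = x^2·r = 296. δp/p = √((2·δx/x)² + (1·δr/r)²) = √(0.0118 + 0.00666) = 0.136, so δp = 40.2.
Q = p − b − a: δQ = √(δp² + δb² + δa²) = √(1620 + 27.0 + 6.76) = 40.6
Q = 97.5.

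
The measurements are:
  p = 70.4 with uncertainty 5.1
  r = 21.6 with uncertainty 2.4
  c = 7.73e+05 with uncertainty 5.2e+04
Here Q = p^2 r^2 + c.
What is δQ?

Let w = p^2·r^2 = 2.31e+06. δw/w = √((2·δp/p)² + (2·δr/r)²) = √(0.0210 + 0.0494) = 0.265, so δw = 6.13e+05.
Q = w + c: δQ = √(δw² + δc²) = √(3.76e+11 + 2.7e+09) = 6.16e+05

6.16e+05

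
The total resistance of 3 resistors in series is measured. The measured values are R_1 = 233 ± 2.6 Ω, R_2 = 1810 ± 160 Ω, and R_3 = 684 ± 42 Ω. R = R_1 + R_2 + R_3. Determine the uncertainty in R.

165 Ω

Sums and differences: (δR)² = Σ (cᵢ δxᵢ)².
  (δR_1)² = 6.76;  (δR_2)² = 25600;  (δR_3)² = 1760
δR = √(27400) = 165 Ω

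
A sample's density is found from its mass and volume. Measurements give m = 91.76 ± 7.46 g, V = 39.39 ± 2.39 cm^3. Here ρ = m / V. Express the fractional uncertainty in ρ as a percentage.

ρ is a product of powers, so relative uncertainties combine in quadrature:
  (1·δm/m)² = (1×0.0813)² = 0.00661;  (-1·δV/V)² = (-1×0.0607)² = 0.00368
δρ/ρ = √(0.0103) = 0.101

10.1%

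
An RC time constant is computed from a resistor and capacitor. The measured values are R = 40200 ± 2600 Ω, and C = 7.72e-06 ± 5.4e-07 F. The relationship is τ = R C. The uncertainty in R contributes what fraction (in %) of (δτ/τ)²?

46.1%

(δτ/τ)² = (1·δR/R)² + (1·δC/C)²
  R term: (1×0.0647)² = 0.00418
  C term: (1×0.0699)² = 0.00489
Total = 0.00908. Share from R = 0.00418/0.00908 = 0.461.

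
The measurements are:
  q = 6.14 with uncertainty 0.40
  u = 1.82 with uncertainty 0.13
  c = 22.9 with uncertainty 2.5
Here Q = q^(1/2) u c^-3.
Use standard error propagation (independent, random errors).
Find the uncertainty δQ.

Relative error in a monomial: (δQ/Q)² = Σ (nᵢ · δxᵢ/xᵢ)².
  (½·δq/q)² = (0.5×0.0651)² = 0.00106;  (1·δu/u)² = (1×0.0714)² = 0.00510;  (-3·δc/c)² = (-3×0.109)² = 0.107
δQ/Q = √(0.113) = 0.337
Q = 0.000376, so δQ = 0.337 × 0.000376 = 0.000126.

0.000126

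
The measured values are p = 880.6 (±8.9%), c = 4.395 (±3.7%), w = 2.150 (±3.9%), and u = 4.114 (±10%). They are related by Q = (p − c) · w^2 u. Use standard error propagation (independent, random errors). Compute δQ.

Let h = p − c = 876.2. δh = √(δp² + δc²) = √(6140 + 0.0264) = 78.4, so δh/h = 0.0894.
Q is then a monomial in h, w, u:
δQ/Q = √((δh/h)² + (2·δw/w)² + (1·δu/u)²) = √(0.00800 + 0.00608 + 0.0100) = 0.155
Q = 16660, so δQ = 0.155 × 16660 = 2590.

2590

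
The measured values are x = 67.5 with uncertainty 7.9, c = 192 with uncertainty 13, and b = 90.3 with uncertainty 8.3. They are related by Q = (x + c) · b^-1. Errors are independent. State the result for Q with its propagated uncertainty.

Let u = x + c = 260. δu = √(δx² + δc²) = √(62.4 + 169) = 15.2, so δu/u = 0.0586.
Q is then a monomial in u, b:
δQ/Q = √((δu/u)² + (-1·δb/b)²) = √(0.00344 + 0.00845) = 0.109
Q = 2.87, so δQ = 0.109 × 2.87 = 0.313.

2.87 ± 0.313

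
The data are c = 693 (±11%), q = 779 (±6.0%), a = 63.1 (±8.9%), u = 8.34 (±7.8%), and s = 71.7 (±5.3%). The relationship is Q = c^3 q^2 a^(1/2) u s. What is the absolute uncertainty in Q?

3.51e+17

Q is a product of powers, so relative uncertainties combine in quadrature:
  (3·δc/c)² = (3×0.110)² = 0.109;  (2·δq/q)² = (2×0.0600)² = 0.0144;  (½·δa/a)² = (0.5×0.0890)² = 0.00198;  (1·δu/u)² = (1×0.0780)² = 0.00608;  (1·δs/s)² = (1×0.0530)² = 0.00281
δQ/Q = √(0.134) = 0.366
Q = 9.59e+17, so δQ = 0.366 × 9.59e+17 = 3.51e+17.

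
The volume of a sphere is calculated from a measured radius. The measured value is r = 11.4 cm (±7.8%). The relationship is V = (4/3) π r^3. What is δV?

1450 cm^3

V ∝ r^3, so δV/V = |3| · δr/r = 3 × 0.0780 = 0.234.
V = 6210 cm^3, so δV = 0.234 × 6210 = 1450 cm^3.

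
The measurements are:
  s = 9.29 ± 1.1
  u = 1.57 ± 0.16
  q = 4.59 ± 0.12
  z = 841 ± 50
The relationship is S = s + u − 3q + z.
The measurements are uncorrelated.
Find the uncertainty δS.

50.0

Sums and differences: (δS)² = Σ (cᵢ δxᵢ)².
  (δs)² = 1.21;  (δu)² = 0.0256;  (3·δq)² = 0.130;  (δz)² = 2500
δS = √(2500) = 50.0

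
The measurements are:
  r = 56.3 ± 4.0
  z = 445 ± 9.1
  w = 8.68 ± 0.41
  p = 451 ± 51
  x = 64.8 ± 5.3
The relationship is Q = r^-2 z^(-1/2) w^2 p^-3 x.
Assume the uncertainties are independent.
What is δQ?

Products/powers → add relative errors in quadrature, weighted by exponent:
  (-2·δr/r)² = (-2×0.0710)² = 0.0202;  (−½·δz/z)² = (-0.5×0.0204)² = 0.000105;  (2·δw/w)² = (2×0.0472)² = 0.00892;  (-3·δp/p)² = (-3×0.113)² = 0.115;  (1·δx/x)² = (1×0.0818)² = 0.00669
δQ/Q = √(0.151) = 0.389
Q = 7.96e-10, so δQ = 0.389 × 7.96e-10 = 3.09e-10.

3.09e-10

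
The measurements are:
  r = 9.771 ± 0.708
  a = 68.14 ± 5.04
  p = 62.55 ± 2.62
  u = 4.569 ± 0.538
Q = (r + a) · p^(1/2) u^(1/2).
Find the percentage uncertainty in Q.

Let w = r + a = 77.91. δw = √(δr² + δa²) = √(0.501 + 25.4) = 5.09, so δw/w = 0.0653.
Q is then a monomial in w, p, u:
δQ/Q = √((δw/w)² + (½·δp/p)² + (½·δu/u)²) = √(0.00427 + 0.000439 + 0.00347) = 0.0904

9.04%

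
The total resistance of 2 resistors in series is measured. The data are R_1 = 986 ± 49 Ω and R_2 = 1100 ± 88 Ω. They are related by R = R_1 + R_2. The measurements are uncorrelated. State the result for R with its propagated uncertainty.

R is a linear combination, so absolute uncertainties add in quadrature:
  (δR_1)² = 2400;  (δR_2)² = 7740
δR = √(10100) = 101 Ω
R = 2090 Ω.

2090 ± 101 Ω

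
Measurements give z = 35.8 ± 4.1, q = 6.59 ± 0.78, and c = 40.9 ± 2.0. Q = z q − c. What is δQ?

38.9

Let p = z·q = 236. δp/p = √((1·δz/z)² + (1·δq/q)²) = √(0.0131 + 0.0140) = 0.165, so δp = 38.9.
Q = p − c: δQ = √(δp² + δc²) = √(1510 + 4.00) = 38.9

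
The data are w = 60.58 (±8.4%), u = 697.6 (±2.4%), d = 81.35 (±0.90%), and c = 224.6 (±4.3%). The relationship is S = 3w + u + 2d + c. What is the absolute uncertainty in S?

24.7

For a sum/difference, combine absolute errors in quadrature:
  (3·δw)² = 233;  (δu)² = 280;  (2·δd)² = 2.14;  (δc)² = 93.3
δS = √(609) = 24.7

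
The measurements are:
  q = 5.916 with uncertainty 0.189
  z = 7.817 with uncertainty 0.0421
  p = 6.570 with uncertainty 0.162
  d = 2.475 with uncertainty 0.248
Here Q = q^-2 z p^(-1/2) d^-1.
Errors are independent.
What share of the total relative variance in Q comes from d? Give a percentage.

70.2%

(δQ/Q)² = (-2·δq/q)² + (1·δz/z)² + (−½·δp/p)² + (-1·δd/d)²
  q term: (-2×0.0319)² = 0.00408
  z term: (1×0.00539)² = 2.9e-05
  p term: (-0.5×0.0247)² = 0.000152
  d term: (-1×0.100)² = 0.0100
Total = 0.0143. Share from d = 0.0100/0.0143 = 0.702.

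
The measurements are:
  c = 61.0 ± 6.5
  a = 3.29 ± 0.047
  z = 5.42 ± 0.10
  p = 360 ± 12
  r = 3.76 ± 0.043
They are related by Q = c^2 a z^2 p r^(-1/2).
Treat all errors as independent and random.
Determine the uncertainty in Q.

1.46e+07

Relative error in a monomial: (δQ/Q)² = Σ (nᵢ · δxᵢ/xᵢ)².
  (2·δc/c)² = (2×0.107)² = 0.0454;  (1·δa/a)² = (1×0.0143)² = 0.000204;  (2·δz/z)² = (2×0.0185)² = 0.00136;  (1·δp/p)² = (1×0.0333)² = 0.00111;  (−½·δr/r)² = (-0.5×0.0114)² = 3.27e-05
δQ/Q = √(0.0481) = 0.219
Q = 6.68e+07, so δQ = 0.219 × 6.68e+07 = 1.46e+07.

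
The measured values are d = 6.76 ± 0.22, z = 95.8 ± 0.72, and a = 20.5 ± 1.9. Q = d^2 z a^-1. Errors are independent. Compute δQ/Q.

0.114

Q is a product of powers, so relative uncertainties combine in quadrature:
  (2·δd/d)² = (2×0.0325)² = 0.00424;  (1·δz/z)² = (1×0.00752)² = 5.65e-05;  (-1·δa/a)² = (-1×0.0927)² = 0.00859
δQ/Q = √(0.0129) = 0.114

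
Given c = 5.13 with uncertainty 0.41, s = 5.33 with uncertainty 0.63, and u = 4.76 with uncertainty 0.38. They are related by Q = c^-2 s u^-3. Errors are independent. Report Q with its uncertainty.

0.00188 ± 0.000585

Products/powers → add relative errors in quadrature, weighted by exponent:
  (-2·δc/c)² = (-2×0.0799)² = 0.0256;  (1·δs/s)² = (1×0.118)² = 0.0140;  (-3·δu/u)² = (-3×0.0798)² = 0.0574
δQ/Q = √(0.0969) = 0.311
Q = 0.00188, so δQ = 0.311 × 0.00188 = 0.000585.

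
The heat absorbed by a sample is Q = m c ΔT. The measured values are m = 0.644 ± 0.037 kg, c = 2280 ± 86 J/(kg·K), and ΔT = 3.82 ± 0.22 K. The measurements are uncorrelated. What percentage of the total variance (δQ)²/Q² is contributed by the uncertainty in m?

(δQ/Q)² = (1·δm/m)² + (1·δc/c)² + (1·δΔT/ΔT)²
  m term: (1×0.0575)² = 0.00330
  c term: (1×0.0377)² = 0.00142
  ΔT term: (1×0.0576)² = 0.00332
Total = 0.00804. Share from m = 0.00330/0.00804 = 0.411.

41.1%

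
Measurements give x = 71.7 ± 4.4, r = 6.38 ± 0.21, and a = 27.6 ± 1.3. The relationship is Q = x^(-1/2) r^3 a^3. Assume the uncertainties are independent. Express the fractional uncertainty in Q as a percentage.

17.5%

Q is a product of powers, so relative uncertainties combine in quadrature:
  (−½·δx/x)² = (-0.5×0.0614)² = 0.000941;  (3·δr/r)² = (3×0.0329)² = 0.00975;  (3·δa/a)² = (3×0.0471)² = 0.0200
δQ/Q = √(0.0307) = 0.175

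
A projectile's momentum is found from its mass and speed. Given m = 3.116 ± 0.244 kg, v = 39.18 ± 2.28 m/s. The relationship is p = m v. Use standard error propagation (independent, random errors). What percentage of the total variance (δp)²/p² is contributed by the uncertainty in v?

35.6%

(δp/p)² = (1·δm/m)² + (1·δv/v)²
  m term: (1×0.0783)² = 0.00613
  v term: (1×0.0582)² = 0.00339
Total = 0.00952. Share from v = 0.00339/0.00952 = 0.356.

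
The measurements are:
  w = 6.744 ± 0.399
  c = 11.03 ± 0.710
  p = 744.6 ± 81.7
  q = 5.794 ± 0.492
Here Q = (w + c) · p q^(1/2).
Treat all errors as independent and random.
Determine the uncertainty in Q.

4020

Let u = w + c = 17.77. δu = √(δw² + δc²) = √(0.159 + 0.504) = 0.814, so δu/u = 0.0458.
Q is then a monomial in u, p, q:
δQ/Q = √((δu/u)² + (1·δp/p)² + (½·δq/q)²) = √(0.00210 + 0.0120 + 0.00180) = 0.126
Q = 31860, so δQ = 0.126 × 31860 = 4020.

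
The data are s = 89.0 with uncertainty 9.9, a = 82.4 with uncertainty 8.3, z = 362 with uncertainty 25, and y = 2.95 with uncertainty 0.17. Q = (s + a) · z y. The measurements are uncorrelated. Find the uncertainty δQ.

21500

Let u = s + a = 171. δu = √(δs² + δa²) = √(98.0 + 68.9) = 12.9, so δu/u = 0.0754.
Q is then a monomial in u, z, y:
δQ/Q = √((δu/u)² + (1·δz/z)² + (1·δy/y)²) = √(0.00568 + 0.00477 + 0.00332) = 0.117
Q = 1.83e+05, so δQ = 0.117 × 1.83e+05 = 21500.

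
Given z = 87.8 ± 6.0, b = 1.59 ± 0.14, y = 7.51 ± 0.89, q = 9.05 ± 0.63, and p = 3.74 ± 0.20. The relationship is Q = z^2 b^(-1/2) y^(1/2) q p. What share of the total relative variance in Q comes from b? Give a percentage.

6.09%

(δQ/Q)² = (2·δz/z)² + (−½·δb/b)² + (½·δy/y)² + (1·δq/q)² + (1·δp/p)²
  z term: (2×0.0683)² = 0.0187
  b term: (-0.5×0.0881)² = 0.00194
  y term: (0.5×0.119)² = 0.00351
  q term: (1×0.0696)² = 0.00485
  p term: (1×0.0535)² = 0.00286
Total = 0.0318. Share from b = 0.00194/0.0318 = 0.0609.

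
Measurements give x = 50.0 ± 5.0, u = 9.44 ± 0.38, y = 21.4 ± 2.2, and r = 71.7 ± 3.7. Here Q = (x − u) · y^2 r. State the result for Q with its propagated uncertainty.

(1.33 ± 0.327) × 10^6

Let w = x − u = 40.6. δw = √(δx² + δu²) = √(25.0 + 0.144) = 5.01, so δw/w = 0.124.
Q is then a monomial in w, y, r:
δQ/Q = √((δw/w)² + (2·δy/y)² + (1·δr/r)²) = √(0.0153 + 0.0423 + 0.00266) = 0.245
Q = 1.33e+06, so δQ = 0.245 × 1.33e+06 = 3.27e+05.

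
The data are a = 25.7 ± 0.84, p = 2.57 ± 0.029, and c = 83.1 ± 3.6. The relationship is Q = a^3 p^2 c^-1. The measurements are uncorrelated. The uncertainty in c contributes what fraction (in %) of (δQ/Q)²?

(δQ/Q)² = (3·δa/a)² + (2·δp/p)² + (-1·δc/c)²
  a term: (3×0.0327)² = 0.00961
  p term: (2×0.0113)² = 0.000509
  c term: (-1×0.0433)² = 0.00188
Total = 0.0120. Share from c = 0.00188/0.0120 = 0.156.

15.6%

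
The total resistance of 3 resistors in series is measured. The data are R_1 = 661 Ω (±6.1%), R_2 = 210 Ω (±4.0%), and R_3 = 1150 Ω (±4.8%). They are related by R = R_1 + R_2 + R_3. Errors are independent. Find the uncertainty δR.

68.9 Ω

For a sum/difference, combine absolute errors in quadrature:
  (δR_1)² = 1630;  (δR_2)² = 70.6;  (δR_3)² = 3050
δR = √(4740) = 68.9 Ω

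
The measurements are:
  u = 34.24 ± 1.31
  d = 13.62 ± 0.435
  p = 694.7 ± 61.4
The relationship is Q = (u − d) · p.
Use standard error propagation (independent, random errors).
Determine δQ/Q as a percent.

Let w = u − d = 20.62. δw = √(δu² + δd²) = √(1.72 + 0.189) = 1.38, so δw/w = 0.0669.
Q is then a monomial in w, p:
δQ/Q = √((δw/w)² + (1·δp/p)²) = √(0.00448 + 0.00781) = 0.111

11.1%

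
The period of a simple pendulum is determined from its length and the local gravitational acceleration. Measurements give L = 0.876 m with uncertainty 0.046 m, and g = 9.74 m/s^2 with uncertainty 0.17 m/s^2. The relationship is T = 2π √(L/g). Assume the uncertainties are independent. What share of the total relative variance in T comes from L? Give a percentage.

90.1%

(δT/T)² = (½·δL/L)² + (−½·δg/g)²
  L term: (0.5×0.0525)² = 0.000689
  g term: (-0.5×0.0175)² = 7.62e-05
Total = 0.000766. Share from L = 0.000689/0.000766 = 0.901.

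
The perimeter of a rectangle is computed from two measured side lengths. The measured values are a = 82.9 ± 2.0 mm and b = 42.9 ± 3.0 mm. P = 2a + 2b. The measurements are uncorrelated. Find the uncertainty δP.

7.21 mm

Absolute uncertainties add in quadrature for a linear combination:
  (2·δa)² = 16.0;  (2·δb)² = 36.0
δP = √(52.0) = 7.21 mm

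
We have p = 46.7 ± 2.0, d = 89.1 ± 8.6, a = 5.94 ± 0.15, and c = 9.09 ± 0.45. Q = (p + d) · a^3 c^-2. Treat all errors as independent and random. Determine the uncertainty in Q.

Let u = p + d = 136. δu = √(δp² + δd²) = √(4.00 + 74.0) = 8.83, so δu/u = 0.0650.
Q is then a monomial in u, a, c:
δQ/Q = √((δu/u)² + (3·δa/a)² + (-2·δc/c)²) = √(0.00423 + 0.00574 + 0.00980) = 0.141
Q = 344, so δQ = 0.141 × 344 = 48.4.

48.4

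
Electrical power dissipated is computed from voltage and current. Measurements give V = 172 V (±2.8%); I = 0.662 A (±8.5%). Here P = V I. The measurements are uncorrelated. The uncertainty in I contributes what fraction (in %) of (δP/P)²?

(δP/P)² = (1·δV/V)² + (1·δI/I)²
  V term: (1×0.0280)² = 0.000784
  I term: (1×0.0850)² = 0.00723
Total = 0.00801. Share from I = 0.00723/0.00801 = 0.902.

90.2%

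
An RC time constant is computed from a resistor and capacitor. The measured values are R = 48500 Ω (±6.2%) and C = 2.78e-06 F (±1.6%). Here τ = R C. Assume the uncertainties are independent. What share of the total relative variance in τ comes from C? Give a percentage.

6.24%

(δτ/τ)² = (1·δR/R)² + (1·δC/C)²
  R term: (1×0.0620)² = 0.00384
  C term: (1×0.0160)² = 0.000256
Total = 0.00410. Share from C = 0.000256/0.00410 = 0.0624.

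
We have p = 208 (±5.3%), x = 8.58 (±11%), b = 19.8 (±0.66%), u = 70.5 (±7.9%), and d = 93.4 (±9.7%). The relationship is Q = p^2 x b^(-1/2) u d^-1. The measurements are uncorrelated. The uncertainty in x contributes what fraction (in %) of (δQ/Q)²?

(δQ/Q)² = (2·δp/p)² + (1·δx/x)² + (−½·δb/b)² + (1·δu/u)² + (-1·δd/d)²
  p term: (2×0.0530)² = 0.0112
  x term: (1×0.110)² = 0.0121
  b term: (-0.5×0.00660)² = 1.09e-05
  u term: (1×0.0790)² = 0.00624
  d term: (-1×0.0970)² = 0.00941
Total = 0.0390. Share from x = 0.0121/0.0390 = 0.310.

31.0%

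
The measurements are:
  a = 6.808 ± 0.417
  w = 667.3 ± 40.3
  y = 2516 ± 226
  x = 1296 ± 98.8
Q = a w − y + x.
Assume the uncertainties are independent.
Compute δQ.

462

Let p = a·w = 4543. δp/p = √((1·δa/a)² + (1·δw/w)²) = √(0.00375 + 0.00365) = 0.0860, so δp = 391.
Q = p − y + x: δQ = √(δp² + δy² + δx²) = √(1.53e+05 + 51100 + 9760) = 462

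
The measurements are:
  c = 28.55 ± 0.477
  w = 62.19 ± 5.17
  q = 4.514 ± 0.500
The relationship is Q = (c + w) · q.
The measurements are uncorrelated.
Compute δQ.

51.1

Let u = c + w = 90.74. δu = √(δc² + δw²) = √(0.228 + 26.7) = 5.19, so δu/u = 0.0572.
Q is then a monomial in u, q:
δQ/Q = √((δu/u)² + (1·δq/q)²) = √(0.00327 + 0.0123) = 0.125
Q = 409.6, so δQ = 0.125 × 409.6 = 51.1.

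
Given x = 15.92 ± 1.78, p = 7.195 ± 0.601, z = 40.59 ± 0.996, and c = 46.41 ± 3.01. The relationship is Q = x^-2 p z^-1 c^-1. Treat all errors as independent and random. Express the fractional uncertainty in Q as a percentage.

24.9%

Since Q is a product/quotient, work with relative uncertainties:
  (-2·δx/x)² = (-2×0.112)² = 0.0500;  (1·δp/p)² = (1×0.0835)² = 0.00698;  (-1·δz/z)² = (-1×0.0245)² = 0.000602;  (-1·δc/c)² = (-1×0.0649)² = 0.00421
δQ/Q = √(0.0618) = 0.249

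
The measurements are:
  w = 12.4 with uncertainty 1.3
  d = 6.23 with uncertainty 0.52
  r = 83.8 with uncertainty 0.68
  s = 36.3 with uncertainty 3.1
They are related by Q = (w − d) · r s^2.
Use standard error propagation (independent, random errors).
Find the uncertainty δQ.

1.94e+05

Let u = w − d = 6.17. δu = √(δw² + δd²) = √(1.69 + 0.270) = 1.40, so δu/u = 0.227.
Q is then a monomial in u, r, s:
δQ/Q = √((δu/u)² + (1·δr/r)² + (2·δs/s)²) = √(0.0515 + 6.58e-05 + 0.0292) = 0.284
Q = 6.81e+05, so δQ = 0.284 × 6.81e+05 = 1.94e+05.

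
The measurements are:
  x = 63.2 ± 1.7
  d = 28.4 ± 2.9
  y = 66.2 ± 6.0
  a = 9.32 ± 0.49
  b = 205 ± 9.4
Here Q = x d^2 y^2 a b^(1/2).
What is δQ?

Since Q is a product/quotient, work with relative uncertainties:
  (1·δx/x)² = (1×0.0269)² = 0.000724;  (2·δd/d)² = (2×0.102)² = 0.0417;  (2·δy/y)² = (2×0.0906)² = 0.0329;  (1·δa/a)² = (1×0.0526)² = 0.00276;  (½·δb/b)² = (0.5×0.0459)² = 0.000526
δQ/Q = √(0.0786) = 0.280
Q = 2.98e+10, so δQ = 0.280 × 2.98e+10 = 8.36e+09.

8.36e+09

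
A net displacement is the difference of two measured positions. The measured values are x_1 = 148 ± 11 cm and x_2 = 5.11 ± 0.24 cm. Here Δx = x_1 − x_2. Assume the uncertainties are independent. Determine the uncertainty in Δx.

11.0 cm

Sums and differences: (δΔx)² = Σ (cᵢ δxᵢ)².
  (δx_1)² = 121;  (δx_2)² = 0.0576
δΔx = √(121) = 11.0 cm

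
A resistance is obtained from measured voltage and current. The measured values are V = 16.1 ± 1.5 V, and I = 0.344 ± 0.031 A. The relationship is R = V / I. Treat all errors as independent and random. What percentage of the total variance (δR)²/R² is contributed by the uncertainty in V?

51.7%

(δR/R)² = (1·δV/V)² + (-1·δI/I)²
  V term: (1×0.0932)² = 0.00868
  I term: (-1×0.0901)² = 0.00812
Total = 0.0168. Share from V = 0.00868/0.0168 = 0.517.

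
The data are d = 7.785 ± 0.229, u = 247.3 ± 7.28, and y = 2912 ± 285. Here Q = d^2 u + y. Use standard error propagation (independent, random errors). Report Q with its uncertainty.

Let p = d^2·u = 14990. δp/p = √((2·δd/d)² + (1·δu/u)²) = √(0.00346 + 0.000867) = 0.0658, so δp = 986.
Q = p + y: δQ = √(δp² + δy²) = √(9.72e+05 + 81200) = 1030
Q = 17900.

17900 ± 1030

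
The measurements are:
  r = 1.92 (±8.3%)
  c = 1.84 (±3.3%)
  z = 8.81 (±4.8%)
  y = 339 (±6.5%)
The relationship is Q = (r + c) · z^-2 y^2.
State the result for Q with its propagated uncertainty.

5570 ± 934

Let u = r + c = 3.76. δu = √(δr² + δc²) = √(0.0254 + 0.00369) = 0.171, so δu/u = 0.0454.
Q is then a monomial in u, z, y:
δQ/Q = √((δu/u)² + (-2·δz/z)² + (2·δy/y)²) = √(0.00206 + 0.00922 + 0.0169) = 0.168
Q = 5570, so δQ = 0.168 × 5570 = 934.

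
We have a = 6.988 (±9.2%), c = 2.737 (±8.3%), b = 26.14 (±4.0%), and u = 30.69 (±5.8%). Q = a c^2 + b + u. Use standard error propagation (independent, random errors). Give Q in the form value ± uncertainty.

Let p = a·c^2 = 52.35. δp/p = √((1·δa/a)² + (2·δc/c)²) = √(0.00846 + 0.0276) = 0.190, so δp = 9.94.
Q = p + b + u: δQ = √(δp² + δb² + δu²) = √(98.7 + 1.09 + 3.17) = 10.1
Q = 109.2.

109.2 ± 10.1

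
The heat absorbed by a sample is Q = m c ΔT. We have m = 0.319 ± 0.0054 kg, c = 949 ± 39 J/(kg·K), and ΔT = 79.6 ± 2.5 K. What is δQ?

1310 J

For a monomial Q ∝ m, c, ΔT, fractional errors add in quadrature:
  (1·δm/m)² = (1×0.0169)² = 0.000287;  (1·δc/c)² = (1×0.0411)² = 0.00169;  (1·δΔT/ΔT)² = (1×0.0314)² = 0.000986
δQ/Q = √(0.00296) = 0.0544
Q = 24100 J, so δQ = 0.0544 × 24100 = 1310 J.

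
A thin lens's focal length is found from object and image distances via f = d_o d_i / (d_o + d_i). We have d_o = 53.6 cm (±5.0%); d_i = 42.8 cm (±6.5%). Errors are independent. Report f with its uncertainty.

∂f/∂d_o = (d_i/(d_o+d_i))² = 0.197;  ∂f/∂d_i = (d_o/(d_o+d_i))² = 0.309
δf = √((∂f/∂d_o · δd_o)² + (∂f/∂d_i · δd_i)²) = √(0.279 + 0.740) = 1.01 cm
f = 23.8 cm.

23.8 ± 1.01 cm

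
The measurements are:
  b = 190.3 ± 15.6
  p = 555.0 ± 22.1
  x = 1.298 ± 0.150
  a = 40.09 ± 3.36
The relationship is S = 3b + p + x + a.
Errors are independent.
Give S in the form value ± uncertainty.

For a sum/difference, combine absolute errors in quadrature:
  (3·δb)² = 2190;  (δp)² = 488;  (δx)² = 0.0225;  (δa)² = 11.3
δS = √(2690) = 51.9
S = 1167.

1167 ± 51.9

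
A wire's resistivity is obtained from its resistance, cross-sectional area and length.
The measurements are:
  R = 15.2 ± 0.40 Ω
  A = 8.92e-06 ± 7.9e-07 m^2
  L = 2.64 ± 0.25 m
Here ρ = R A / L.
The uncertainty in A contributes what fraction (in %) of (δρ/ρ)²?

(δρ/ρ)² = (1·δR/R)² + (1·δA/A)² + (-1·δL/L)²
  R term: (1×0.0263)² = 0.000693
  A term: (1×0.0886)² = 0.00784
  L term: (-1×0.0947)² = 0.00897
Total = 0.0175. Share from A = 0.00784/0.0175 = 0.448.

44.8%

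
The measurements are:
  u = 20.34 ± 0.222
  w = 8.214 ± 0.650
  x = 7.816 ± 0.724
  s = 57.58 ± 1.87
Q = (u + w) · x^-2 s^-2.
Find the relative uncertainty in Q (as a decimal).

Let h = u + w = 28.55. δh = √(δu² + δw²) = √(0.0493 + 0.423) = 0.687, so δh/h = 0.0241.
Q is then a monomial in h, x, s:
δQ/Q = √((δh/h)² + (-2·δx/x)² + (-2·δs/s)²) = √(0.000579 + 0.0343 + 0.00422) = 0.198

0.198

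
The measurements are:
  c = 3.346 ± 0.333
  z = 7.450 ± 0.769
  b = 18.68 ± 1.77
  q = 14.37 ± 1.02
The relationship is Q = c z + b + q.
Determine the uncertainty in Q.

4.12

Let p = c·z = 24.93. δp/p = √((1·δc/c)² + (1·δz/z)²) = √(0.00990 + 0.0107) = 0.143, so δp = 3.57.
Q = p + b + q: δQ = √(δp² + δb² + δq²) = √(12.8 + 3.13 + 1.04) = 4.12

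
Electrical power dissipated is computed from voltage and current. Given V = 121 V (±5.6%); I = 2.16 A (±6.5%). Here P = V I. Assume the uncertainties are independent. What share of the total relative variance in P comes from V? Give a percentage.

(δP/P)² = (1·δV/V)² + (1·δI/I)²
  V term: (1×0.0560)² = 0.00314
  I term: (1×0.0650)² = 0.00423
Total = 0.00736. Share from V = 0.00314/0.00736 = 0.426.

42.6%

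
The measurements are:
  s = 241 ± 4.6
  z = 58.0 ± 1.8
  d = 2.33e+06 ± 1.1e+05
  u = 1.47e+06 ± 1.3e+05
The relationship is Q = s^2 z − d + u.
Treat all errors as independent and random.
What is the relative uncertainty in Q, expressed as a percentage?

Let p = s^2·z = 3.37e+06. δp/p = √((2·δs/s)² + (1·δz/z)²) = √(0.00146 + 0.000963) = 0.0492, so δp = 1.66e+05.
Q = p − d + u: δQ = √(δp² + δd² + δu²) = √(2.75e+10 + 1.21e+10 + 1.69e+10) = 2.38e+05
Q = 2.51e+06, so δQ/Q = 2.38e+05/2.51e+06 = 0.0947.

9.47%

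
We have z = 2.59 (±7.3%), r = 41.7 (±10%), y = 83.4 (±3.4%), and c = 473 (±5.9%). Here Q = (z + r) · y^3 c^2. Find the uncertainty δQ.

1.05e+12

Let u = z + r = 44.3. δu = √(δz² + δr²) = √(0.0357 + 17.4) = 4.17, so δu/u = 0.0942.
Q is then a monomial in u, y, c:
δQ/Q = √((δu/u)² + (3·δy/y)² + (2·δc/c)²) = √(0.00888 + 0.0104 + 0.0139) = 0.182
Q = 5.75e+12, so δQ = 0.182 × 5.75e+12 = 1.05e+12.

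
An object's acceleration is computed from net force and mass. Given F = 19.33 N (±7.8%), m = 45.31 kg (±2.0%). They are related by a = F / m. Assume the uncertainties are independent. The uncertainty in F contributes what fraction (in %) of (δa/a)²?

(δa/a)² = (1·δF/F)² + (-1·δm/m)²
  F term: (1×0.0780)² = 0.00608
  m term: (-1×0.0200)² = 0.000400
Total = 0.00648. Share from F = 0.00608/0.00648 = 0.938.

93.8%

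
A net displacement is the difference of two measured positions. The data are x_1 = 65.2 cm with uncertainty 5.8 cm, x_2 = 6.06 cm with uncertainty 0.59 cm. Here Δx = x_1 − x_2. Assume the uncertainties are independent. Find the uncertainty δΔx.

For a sum/difference, combine absolute errors in quadrature:
  (δx_1)² = 33.6;  (δx_2)² = 0.348
δΔx = √(34.0) = 5.83 cm

5.83 cm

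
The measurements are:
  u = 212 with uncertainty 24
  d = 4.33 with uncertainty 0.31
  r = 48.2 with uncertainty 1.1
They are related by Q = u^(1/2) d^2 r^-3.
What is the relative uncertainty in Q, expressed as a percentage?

16.9%

For a monomial Q ∝ u^(1/2), d^2, r^-3, fractional errors add in quadrature:
  (½·δu/u)² = (0.5×0.113)² = 0.00320;  (2·δd/d)² = (2×0.0716)² = 0.0205;  (-3·δr/r)² = (-3×0.0228)² = 0.00469
δQ/Q = √(0.0284) = 0.169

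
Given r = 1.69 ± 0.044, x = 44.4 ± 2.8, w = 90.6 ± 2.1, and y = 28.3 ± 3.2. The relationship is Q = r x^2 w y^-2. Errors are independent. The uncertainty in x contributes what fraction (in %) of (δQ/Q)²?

(δQ/Q)² = (1·δr/r)² + (2·δx/x)² + (1·δw/w)² + (-2·δy/y)²
  r term: (1×0.0260)² = 0.000678
  x term: (2×0.0631)² = 0.0159
  w term: (1×0.0232)² = 0.000537
  y term: (-2×0.113)² = 0.0511
Total = 0.0683. Share from x = 0.0159/0.0683 = 0.233.

23.3%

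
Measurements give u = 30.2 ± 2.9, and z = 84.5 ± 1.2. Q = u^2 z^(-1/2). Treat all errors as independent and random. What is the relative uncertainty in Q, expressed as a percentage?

19.2%

Relative error in a monomial: (δQ/Q)² = Σ (nᵢ · δxᵢ/xᵢ)².
  (2·δu/u)² = (2×0.0960)² = 0.0369;  (−½·δz/z)² = (-0.5×0.0142)² = 5.04e-05
δQ/Q = √(0.0369) = 0.192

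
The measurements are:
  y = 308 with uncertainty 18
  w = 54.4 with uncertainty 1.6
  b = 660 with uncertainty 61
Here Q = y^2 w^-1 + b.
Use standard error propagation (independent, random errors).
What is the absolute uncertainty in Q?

219

Let p = y^2·w^-1 = 1740. δp/p = √((2·δy/y)² + (-1·δw/w)²) = √(0.0137 + 0.000865) = 0.121, so δp = 210.
Q = p + b: δQ = √(δp² + δb²) = √(44200 + 3720) = 219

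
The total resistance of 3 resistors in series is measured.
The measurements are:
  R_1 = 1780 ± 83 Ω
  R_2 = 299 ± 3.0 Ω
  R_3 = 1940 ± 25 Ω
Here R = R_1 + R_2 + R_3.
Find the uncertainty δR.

Each term contributes (cᵢ δxᵢ)² to (δR)²:
  (δR_1)² = 6890;  (δR_2)² = 9.00;  (δR_3)² = 625
δR = √(7520) = 86.7 Ω

86.7 Ω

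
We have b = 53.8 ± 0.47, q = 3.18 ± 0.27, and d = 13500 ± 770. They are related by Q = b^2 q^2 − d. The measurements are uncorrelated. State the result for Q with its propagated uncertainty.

Let p = b^2·q^2 = 29300. δp/p = √((2·δb/b)² + (2·δq/q)²) = √(0.000305 + 0.0288) = 0.171, so δp = 5000.
Q = p − d: δQ = √(δp² + δd²) = √(2.5e+07 + 5.93e+05) = 5060
Q = 15800.

15800 ± 5060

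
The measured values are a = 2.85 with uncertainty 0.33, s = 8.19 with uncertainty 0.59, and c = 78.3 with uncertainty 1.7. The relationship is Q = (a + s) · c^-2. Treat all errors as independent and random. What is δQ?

Let u = a + s = 11.0. δu = √(δa² + δs²) = √(0.109 + 0.348) = 0.676, so δu/u = 0.0612.
Q is then a monomial in u, c:
δQ/Q = √((δu/u)² + (-2·δc/c)²) = √(0.00375 + 0.00189) = 0.0751
Q = 0.00180, so δQ = 0.0751 × 0.00180 = 0.000135.

0.000135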